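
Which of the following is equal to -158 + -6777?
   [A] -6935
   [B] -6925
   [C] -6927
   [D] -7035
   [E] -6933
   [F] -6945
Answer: A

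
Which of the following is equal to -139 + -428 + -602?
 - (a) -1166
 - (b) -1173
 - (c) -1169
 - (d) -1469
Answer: c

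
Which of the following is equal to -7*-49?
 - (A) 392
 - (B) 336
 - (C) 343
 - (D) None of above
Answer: C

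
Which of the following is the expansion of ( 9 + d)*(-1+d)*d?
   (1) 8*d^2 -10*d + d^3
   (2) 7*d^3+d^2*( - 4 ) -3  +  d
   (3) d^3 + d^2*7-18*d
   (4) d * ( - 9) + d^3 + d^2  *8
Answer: 4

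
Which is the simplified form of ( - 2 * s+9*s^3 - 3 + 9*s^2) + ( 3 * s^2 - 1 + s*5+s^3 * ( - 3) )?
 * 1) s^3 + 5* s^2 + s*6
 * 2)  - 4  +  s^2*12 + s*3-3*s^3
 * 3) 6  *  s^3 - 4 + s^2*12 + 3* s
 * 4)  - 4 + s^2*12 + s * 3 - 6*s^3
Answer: 3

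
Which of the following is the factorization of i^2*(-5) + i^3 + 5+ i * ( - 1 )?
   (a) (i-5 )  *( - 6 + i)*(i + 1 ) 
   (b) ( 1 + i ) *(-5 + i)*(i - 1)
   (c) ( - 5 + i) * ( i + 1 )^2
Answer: b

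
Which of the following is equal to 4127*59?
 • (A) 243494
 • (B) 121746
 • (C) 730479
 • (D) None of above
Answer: D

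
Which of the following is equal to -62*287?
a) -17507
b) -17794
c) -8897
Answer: b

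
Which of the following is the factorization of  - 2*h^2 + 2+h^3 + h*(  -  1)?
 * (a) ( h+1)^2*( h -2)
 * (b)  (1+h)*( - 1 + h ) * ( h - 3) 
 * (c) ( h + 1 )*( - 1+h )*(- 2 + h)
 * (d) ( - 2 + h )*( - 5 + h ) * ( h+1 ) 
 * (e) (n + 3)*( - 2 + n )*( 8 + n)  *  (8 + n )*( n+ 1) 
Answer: c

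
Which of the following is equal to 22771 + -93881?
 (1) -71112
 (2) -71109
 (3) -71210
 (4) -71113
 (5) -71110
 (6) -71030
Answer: 5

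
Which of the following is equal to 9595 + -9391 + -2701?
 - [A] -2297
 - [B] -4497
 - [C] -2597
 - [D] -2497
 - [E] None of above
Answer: D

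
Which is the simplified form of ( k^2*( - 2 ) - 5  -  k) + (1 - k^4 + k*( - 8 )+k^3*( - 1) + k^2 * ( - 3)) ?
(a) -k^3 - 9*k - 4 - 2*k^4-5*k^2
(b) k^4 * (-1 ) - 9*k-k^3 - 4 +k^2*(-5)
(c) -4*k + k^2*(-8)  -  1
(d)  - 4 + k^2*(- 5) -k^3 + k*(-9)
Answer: b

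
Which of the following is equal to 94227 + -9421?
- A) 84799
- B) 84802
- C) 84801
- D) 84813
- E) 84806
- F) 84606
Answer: E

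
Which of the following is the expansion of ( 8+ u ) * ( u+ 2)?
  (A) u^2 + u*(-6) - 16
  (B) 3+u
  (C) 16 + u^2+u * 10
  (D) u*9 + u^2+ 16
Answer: C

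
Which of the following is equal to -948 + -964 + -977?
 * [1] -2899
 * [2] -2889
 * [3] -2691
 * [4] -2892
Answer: 2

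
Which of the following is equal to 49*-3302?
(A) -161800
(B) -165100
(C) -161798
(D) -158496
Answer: C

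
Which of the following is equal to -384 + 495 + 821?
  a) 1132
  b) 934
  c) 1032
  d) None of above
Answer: d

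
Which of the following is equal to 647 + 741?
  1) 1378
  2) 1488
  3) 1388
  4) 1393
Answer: 3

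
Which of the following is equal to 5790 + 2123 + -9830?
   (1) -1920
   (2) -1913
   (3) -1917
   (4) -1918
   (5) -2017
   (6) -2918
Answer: 3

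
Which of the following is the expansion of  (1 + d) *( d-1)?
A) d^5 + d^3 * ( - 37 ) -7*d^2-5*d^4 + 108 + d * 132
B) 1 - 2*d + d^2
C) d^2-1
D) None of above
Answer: C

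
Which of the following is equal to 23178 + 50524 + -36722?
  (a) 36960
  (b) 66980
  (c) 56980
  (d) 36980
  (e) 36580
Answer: d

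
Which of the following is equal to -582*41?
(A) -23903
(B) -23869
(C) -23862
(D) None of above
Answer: C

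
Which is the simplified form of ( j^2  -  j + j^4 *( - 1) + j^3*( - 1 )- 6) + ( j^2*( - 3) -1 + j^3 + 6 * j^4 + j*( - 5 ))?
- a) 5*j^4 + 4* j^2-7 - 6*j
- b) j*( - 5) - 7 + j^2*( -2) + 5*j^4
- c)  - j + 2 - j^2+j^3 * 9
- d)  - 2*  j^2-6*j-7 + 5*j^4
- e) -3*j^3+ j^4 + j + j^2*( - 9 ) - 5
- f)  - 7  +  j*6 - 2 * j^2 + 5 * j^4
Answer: d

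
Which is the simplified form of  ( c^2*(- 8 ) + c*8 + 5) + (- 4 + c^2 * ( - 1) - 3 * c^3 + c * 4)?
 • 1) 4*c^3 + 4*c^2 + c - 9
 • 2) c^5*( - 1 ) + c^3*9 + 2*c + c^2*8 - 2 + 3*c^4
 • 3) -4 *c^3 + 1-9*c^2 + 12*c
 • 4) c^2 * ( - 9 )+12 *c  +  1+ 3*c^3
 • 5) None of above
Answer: 5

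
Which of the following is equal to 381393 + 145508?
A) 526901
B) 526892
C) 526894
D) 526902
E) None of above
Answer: A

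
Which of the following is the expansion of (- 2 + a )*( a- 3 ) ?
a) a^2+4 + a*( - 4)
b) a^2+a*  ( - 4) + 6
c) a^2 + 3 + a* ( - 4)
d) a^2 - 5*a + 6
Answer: d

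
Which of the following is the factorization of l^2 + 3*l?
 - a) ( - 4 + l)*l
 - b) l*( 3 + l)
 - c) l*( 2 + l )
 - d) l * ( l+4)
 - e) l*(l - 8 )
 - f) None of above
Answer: b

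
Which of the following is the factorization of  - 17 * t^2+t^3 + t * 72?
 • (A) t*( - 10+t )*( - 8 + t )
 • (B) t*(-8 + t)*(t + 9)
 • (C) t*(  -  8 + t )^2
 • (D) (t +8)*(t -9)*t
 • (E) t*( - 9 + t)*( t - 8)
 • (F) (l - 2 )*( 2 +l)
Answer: E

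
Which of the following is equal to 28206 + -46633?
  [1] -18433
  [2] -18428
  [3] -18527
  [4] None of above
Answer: 4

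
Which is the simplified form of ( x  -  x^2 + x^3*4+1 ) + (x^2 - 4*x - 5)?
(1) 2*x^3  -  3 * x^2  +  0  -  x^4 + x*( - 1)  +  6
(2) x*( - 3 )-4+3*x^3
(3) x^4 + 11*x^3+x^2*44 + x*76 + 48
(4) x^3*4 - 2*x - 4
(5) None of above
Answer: 5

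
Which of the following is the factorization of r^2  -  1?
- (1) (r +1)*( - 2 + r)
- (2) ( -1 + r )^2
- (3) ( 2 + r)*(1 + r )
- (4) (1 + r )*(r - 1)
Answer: 4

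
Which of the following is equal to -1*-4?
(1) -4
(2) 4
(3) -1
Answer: 2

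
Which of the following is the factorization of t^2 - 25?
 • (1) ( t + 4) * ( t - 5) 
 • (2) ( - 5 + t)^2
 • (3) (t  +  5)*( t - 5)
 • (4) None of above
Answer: 3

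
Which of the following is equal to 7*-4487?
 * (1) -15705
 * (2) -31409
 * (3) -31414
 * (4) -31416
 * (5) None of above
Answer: 2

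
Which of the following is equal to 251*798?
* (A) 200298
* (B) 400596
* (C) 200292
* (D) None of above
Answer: A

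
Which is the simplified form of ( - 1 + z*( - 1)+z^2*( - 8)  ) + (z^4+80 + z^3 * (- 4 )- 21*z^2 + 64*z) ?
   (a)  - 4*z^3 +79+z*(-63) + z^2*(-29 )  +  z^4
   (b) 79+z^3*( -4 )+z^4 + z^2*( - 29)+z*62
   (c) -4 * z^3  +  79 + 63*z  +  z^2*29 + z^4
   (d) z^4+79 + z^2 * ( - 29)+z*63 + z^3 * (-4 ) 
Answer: d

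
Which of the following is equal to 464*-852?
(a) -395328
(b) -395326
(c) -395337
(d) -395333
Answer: a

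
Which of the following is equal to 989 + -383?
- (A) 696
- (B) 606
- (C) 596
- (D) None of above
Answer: B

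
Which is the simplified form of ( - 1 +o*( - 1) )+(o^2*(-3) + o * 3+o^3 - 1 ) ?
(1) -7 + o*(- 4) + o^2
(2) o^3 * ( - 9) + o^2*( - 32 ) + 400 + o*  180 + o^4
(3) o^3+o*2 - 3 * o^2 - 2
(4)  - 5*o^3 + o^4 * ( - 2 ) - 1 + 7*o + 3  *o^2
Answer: 3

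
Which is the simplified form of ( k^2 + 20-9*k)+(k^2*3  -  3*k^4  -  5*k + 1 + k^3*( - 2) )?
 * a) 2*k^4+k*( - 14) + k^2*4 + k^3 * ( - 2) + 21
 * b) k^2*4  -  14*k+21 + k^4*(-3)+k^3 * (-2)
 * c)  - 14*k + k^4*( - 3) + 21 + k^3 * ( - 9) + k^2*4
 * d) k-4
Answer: b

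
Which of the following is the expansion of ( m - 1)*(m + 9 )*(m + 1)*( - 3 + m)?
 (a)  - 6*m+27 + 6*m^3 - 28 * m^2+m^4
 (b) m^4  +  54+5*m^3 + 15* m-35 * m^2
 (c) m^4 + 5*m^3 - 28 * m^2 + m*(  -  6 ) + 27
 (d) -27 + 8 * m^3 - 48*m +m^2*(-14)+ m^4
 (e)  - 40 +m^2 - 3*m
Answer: a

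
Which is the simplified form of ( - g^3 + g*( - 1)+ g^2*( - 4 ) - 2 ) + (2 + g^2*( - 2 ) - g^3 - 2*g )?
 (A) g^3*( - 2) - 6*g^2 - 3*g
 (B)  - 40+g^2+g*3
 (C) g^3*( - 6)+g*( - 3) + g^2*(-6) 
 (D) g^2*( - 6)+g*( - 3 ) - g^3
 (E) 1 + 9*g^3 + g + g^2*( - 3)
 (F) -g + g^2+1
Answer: A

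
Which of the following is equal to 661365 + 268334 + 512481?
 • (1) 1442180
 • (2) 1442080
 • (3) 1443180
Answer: 1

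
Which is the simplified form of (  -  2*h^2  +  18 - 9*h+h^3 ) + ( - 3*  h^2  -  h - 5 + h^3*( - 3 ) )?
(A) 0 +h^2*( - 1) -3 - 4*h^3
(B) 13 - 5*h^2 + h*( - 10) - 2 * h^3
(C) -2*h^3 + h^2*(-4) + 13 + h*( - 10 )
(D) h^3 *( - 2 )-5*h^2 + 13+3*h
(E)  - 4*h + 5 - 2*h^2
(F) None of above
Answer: B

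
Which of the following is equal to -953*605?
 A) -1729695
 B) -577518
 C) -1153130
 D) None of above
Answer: D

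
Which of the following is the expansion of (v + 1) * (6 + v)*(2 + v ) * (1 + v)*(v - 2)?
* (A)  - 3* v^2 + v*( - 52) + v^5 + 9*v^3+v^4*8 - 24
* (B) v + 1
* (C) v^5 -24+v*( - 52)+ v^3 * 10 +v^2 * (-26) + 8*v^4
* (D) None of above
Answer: D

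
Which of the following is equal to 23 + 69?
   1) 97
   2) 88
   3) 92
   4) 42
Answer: 3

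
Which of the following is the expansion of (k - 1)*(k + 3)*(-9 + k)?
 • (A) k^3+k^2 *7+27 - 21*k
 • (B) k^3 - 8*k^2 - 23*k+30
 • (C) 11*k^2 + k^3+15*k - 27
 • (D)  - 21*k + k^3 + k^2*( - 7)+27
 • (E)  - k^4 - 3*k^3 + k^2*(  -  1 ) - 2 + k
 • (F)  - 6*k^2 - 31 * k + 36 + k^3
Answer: D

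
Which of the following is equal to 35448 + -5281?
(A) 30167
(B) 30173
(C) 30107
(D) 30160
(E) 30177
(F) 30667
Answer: A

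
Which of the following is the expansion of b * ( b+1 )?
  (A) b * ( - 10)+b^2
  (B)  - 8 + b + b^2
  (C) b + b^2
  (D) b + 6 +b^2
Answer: C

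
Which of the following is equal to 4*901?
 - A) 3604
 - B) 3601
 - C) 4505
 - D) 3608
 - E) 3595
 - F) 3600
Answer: A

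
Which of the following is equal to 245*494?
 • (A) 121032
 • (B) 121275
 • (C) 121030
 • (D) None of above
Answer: C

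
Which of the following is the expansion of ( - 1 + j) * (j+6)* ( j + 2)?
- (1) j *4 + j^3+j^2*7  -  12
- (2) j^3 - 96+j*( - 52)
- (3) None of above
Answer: 1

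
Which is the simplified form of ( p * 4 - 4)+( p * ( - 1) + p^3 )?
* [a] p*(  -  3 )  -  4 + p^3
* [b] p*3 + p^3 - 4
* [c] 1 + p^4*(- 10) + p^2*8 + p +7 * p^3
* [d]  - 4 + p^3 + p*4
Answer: b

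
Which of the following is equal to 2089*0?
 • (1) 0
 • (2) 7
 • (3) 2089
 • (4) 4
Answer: 1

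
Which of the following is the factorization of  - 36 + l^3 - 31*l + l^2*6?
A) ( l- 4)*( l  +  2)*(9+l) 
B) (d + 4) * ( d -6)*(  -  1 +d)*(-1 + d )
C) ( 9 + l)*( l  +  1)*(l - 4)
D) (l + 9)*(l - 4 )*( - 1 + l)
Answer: C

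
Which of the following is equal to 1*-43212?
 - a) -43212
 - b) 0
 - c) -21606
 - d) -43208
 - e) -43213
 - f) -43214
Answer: a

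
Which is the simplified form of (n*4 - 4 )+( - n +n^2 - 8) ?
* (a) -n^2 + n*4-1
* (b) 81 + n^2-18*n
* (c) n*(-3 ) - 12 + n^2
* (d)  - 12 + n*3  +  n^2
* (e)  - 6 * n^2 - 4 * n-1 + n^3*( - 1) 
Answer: d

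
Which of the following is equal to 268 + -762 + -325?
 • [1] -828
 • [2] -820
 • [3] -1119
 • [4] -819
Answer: 4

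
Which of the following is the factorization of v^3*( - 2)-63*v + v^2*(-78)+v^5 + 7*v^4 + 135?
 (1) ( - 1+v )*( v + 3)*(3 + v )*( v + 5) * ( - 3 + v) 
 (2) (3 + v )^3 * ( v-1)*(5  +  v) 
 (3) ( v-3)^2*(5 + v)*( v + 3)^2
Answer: 1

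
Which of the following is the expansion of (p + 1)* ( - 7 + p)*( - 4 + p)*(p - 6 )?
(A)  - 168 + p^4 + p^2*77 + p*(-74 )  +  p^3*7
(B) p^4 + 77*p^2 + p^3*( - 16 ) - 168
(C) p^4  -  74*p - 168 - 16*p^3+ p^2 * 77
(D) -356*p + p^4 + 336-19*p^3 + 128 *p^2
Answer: C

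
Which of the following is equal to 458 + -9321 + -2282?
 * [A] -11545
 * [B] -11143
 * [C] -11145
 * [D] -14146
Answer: C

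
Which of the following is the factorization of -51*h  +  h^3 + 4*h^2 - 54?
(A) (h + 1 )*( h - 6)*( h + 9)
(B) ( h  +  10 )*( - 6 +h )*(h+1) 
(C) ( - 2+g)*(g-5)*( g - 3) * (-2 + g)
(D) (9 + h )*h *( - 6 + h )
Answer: A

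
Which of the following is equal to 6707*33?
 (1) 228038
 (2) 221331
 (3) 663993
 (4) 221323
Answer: 2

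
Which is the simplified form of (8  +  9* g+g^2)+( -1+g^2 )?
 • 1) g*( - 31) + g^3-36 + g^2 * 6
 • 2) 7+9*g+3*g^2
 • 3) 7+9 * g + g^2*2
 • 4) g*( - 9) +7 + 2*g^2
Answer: 3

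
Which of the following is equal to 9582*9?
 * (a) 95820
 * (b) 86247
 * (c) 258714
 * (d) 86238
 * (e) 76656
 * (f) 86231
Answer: d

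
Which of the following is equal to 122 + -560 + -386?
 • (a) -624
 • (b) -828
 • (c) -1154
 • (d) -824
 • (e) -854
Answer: d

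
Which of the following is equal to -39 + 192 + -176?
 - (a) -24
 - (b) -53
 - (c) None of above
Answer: c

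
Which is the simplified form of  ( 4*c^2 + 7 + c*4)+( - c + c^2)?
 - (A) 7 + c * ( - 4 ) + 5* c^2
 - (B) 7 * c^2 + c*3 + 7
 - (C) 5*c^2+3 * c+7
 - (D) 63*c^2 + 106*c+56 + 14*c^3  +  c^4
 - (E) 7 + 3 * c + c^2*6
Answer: C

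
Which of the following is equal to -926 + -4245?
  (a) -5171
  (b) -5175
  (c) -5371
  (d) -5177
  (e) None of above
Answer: a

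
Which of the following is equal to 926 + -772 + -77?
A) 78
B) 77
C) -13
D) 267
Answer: B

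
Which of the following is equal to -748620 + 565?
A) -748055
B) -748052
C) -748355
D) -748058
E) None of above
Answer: A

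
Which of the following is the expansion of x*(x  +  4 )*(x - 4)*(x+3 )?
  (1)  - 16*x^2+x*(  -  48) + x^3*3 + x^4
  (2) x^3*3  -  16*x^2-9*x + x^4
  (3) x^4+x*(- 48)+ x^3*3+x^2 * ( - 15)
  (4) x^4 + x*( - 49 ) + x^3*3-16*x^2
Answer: 1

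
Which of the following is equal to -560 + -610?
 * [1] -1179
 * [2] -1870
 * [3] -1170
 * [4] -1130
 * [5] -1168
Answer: 3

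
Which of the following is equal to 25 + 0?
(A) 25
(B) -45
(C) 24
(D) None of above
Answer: A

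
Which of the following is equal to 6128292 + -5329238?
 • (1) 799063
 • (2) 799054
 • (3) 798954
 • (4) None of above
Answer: 2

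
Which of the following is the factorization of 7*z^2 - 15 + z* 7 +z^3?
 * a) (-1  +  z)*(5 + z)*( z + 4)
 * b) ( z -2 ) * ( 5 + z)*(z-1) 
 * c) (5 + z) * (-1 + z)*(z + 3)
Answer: c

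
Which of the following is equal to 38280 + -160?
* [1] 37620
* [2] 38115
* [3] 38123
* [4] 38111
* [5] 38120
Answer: 5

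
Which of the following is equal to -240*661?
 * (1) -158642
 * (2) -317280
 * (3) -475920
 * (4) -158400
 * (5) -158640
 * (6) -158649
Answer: 5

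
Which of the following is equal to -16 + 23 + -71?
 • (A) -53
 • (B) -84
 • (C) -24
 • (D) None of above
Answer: D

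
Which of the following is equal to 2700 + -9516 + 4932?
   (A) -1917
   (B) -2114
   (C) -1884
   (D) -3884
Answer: C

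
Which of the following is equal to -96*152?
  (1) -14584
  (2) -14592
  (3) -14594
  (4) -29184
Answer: 2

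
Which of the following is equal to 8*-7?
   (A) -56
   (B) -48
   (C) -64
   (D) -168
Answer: A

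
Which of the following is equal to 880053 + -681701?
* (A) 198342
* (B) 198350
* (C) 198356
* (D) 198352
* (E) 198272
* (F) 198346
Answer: D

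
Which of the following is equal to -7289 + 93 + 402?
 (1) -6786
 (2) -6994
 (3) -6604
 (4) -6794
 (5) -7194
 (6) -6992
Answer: 4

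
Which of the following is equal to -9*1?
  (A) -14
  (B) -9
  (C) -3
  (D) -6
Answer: B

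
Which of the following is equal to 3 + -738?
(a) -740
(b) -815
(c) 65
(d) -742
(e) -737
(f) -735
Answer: f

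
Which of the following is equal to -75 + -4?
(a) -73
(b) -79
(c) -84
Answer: b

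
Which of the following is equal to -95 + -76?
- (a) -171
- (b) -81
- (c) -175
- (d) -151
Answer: a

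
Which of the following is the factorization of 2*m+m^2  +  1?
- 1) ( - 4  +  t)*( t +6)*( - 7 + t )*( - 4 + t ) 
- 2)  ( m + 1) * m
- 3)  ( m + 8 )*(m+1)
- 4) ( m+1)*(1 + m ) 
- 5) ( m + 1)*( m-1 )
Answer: 4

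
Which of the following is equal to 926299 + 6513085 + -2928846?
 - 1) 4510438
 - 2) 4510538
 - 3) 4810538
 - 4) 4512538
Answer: 2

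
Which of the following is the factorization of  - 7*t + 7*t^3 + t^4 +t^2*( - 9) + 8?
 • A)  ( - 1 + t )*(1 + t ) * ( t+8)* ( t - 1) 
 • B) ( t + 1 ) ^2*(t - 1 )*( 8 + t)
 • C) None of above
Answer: A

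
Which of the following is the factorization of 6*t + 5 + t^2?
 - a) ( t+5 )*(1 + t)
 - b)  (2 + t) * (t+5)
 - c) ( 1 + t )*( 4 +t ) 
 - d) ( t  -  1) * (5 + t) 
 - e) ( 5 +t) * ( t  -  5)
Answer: a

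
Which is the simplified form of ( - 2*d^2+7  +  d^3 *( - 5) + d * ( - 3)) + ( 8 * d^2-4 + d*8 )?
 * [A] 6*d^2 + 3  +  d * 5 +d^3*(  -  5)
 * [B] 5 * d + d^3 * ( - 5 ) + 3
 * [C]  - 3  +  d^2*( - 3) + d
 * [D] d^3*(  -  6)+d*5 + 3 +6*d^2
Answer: A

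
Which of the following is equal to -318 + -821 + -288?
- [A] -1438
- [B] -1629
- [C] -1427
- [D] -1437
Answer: C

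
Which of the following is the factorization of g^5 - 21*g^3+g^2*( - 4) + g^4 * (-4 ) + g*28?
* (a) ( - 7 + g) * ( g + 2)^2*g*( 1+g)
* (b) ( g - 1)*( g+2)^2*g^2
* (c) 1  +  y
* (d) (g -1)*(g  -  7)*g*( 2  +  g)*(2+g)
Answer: d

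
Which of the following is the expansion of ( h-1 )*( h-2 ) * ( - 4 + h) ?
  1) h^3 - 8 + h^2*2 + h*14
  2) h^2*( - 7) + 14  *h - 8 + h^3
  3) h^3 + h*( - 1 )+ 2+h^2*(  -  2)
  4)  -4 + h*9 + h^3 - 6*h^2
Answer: 2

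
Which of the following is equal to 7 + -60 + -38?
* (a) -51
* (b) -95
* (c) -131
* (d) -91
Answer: d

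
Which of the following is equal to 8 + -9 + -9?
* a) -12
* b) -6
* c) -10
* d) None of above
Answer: c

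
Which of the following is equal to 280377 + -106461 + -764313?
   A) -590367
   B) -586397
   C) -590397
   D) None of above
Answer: C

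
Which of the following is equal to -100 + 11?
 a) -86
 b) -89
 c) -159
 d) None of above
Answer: b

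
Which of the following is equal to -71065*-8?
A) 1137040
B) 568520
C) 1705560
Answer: B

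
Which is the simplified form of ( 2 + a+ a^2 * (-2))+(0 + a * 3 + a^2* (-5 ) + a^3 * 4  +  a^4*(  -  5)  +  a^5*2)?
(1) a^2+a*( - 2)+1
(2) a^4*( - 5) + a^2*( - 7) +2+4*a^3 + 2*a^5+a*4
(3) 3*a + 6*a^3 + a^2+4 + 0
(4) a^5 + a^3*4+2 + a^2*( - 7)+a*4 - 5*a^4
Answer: 2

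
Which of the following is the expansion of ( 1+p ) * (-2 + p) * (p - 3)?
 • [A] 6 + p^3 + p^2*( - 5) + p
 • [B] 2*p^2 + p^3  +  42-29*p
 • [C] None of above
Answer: C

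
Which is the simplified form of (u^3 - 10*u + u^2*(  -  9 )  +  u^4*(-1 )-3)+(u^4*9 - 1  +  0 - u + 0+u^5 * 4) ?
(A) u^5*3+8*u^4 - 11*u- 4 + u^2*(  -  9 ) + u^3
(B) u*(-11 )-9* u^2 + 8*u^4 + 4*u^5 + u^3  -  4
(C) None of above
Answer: B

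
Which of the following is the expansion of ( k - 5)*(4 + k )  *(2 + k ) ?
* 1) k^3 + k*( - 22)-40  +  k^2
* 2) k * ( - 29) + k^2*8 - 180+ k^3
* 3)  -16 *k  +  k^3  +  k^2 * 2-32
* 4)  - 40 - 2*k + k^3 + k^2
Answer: 1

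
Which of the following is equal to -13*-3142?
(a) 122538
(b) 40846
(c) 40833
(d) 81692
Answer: b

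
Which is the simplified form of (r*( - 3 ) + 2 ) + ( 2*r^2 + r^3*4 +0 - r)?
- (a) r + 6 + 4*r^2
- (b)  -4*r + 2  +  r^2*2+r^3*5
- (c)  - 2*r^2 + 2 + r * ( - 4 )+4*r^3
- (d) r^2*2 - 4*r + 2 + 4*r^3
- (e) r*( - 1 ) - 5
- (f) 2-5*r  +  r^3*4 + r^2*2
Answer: d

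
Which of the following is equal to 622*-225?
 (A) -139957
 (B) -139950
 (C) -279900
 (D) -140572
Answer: B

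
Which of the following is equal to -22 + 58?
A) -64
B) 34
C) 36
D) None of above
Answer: C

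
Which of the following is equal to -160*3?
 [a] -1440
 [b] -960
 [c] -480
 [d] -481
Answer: c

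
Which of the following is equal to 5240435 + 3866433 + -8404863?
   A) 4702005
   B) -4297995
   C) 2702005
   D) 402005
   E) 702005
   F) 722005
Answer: E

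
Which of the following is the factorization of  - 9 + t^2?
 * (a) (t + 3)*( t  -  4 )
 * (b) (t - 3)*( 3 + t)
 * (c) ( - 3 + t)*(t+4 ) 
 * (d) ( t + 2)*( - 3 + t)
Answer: b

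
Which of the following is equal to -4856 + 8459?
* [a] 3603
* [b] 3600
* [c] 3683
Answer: a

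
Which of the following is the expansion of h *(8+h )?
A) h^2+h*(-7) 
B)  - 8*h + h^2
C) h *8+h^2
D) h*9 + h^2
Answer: C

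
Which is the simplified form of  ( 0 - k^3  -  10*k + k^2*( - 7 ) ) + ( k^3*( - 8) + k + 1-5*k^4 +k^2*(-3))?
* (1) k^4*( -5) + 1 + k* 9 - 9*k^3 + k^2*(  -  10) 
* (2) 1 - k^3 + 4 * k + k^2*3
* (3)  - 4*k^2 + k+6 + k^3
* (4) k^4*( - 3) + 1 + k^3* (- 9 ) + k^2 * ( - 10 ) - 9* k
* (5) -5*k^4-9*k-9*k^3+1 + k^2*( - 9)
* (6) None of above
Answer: 6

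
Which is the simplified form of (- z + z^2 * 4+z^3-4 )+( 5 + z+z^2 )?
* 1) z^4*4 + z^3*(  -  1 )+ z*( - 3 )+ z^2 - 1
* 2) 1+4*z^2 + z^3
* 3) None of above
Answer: 3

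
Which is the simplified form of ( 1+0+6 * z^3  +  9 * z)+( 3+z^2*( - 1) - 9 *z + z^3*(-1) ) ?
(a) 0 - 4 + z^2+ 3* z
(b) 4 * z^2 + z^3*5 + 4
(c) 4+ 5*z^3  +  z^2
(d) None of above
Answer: d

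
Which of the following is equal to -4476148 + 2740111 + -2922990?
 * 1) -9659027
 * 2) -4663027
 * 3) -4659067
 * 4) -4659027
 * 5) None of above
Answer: 4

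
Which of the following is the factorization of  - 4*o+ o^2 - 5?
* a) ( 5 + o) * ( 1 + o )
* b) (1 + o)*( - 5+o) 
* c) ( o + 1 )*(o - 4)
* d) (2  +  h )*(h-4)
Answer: b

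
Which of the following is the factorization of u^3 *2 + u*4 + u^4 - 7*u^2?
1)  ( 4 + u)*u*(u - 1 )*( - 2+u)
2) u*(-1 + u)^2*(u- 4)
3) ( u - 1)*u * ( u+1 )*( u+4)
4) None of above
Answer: 4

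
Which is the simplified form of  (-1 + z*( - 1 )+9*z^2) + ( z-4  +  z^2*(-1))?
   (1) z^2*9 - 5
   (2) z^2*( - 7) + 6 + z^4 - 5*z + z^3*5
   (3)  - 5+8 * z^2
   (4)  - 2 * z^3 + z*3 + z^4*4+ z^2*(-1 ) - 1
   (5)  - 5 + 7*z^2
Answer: 3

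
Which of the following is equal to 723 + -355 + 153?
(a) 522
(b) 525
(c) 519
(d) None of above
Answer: d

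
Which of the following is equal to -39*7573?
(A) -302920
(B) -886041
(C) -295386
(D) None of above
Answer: D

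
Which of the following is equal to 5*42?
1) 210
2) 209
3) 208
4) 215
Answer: 1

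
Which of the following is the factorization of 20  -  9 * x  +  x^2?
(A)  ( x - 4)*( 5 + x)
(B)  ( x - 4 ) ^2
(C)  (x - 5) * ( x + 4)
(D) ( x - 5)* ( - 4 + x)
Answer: D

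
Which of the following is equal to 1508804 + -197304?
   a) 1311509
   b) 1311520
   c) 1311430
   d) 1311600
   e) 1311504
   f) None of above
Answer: f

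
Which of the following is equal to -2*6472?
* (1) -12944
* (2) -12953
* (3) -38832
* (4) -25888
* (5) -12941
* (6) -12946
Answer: 1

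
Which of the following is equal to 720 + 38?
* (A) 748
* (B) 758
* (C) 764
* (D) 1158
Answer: B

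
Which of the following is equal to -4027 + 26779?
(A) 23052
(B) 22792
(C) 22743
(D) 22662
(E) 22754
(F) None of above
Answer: F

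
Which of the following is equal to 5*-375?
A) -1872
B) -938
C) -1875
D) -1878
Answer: C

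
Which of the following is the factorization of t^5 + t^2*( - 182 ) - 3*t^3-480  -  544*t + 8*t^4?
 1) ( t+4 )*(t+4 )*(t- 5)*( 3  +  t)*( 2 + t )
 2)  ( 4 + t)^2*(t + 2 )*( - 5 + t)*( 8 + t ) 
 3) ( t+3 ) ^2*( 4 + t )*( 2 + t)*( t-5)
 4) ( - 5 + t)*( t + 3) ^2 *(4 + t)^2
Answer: 1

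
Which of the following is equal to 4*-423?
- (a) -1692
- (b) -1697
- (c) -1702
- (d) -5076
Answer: a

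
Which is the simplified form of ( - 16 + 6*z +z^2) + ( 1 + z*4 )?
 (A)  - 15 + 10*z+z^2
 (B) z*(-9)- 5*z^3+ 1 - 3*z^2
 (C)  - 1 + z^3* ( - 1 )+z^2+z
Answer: A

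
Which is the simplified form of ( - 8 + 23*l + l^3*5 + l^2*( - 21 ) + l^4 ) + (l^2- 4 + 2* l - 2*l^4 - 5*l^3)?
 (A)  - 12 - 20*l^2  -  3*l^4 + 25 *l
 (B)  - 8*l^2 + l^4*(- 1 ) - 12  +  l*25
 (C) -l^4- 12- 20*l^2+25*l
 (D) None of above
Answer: C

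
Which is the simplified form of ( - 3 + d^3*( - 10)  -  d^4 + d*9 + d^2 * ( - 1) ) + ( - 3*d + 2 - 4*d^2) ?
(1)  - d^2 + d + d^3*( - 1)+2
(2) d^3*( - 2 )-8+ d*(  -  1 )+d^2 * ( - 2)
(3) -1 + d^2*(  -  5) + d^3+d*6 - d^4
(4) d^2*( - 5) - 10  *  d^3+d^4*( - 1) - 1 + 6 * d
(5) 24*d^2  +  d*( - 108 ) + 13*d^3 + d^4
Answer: 4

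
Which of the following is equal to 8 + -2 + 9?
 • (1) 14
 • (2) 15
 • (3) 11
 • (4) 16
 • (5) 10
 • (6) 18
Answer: 2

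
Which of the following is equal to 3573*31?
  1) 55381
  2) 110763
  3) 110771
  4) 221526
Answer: 2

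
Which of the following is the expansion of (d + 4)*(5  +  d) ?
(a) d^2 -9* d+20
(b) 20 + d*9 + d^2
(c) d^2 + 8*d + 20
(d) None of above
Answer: b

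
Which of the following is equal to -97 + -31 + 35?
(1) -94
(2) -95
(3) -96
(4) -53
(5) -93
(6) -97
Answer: 5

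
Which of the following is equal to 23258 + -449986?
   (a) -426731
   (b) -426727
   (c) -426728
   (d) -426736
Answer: c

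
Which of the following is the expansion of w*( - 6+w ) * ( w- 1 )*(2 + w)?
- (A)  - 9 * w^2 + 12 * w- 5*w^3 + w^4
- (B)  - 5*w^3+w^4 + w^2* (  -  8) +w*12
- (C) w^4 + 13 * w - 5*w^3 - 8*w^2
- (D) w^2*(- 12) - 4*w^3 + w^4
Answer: B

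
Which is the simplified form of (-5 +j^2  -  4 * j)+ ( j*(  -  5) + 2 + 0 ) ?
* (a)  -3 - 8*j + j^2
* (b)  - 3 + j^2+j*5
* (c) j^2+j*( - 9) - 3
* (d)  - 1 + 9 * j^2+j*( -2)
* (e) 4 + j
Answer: c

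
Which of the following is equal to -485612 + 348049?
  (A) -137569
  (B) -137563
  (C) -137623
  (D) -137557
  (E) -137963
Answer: B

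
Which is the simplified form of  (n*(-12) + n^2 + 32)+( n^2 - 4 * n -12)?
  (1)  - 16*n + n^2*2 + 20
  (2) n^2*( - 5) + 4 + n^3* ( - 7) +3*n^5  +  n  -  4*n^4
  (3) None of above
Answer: 1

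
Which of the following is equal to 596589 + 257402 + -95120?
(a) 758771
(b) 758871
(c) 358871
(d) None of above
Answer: b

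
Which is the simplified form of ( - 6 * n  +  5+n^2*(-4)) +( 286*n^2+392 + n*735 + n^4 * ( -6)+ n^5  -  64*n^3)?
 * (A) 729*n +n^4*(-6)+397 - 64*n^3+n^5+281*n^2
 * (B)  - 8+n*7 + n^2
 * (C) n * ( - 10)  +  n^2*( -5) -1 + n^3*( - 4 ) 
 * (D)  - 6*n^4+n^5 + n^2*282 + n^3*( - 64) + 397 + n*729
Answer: D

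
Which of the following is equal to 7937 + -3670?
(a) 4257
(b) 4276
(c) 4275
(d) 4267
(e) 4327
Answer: d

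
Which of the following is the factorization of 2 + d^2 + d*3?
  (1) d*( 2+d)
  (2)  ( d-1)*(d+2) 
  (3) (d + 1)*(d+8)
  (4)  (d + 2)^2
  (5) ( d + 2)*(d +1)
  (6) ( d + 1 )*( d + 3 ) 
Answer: 5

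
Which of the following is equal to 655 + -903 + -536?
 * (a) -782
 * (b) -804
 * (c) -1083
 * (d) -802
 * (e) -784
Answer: e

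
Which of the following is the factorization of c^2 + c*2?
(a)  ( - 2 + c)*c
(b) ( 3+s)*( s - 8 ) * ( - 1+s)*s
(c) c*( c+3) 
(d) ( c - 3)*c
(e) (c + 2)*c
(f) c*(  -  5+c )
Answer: e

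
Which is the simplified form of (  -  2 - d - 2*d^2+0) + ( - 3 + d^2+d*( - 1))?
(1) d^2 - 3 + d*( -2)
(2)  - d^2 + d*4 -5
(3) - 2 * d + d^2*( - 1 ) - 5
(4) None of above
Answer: 3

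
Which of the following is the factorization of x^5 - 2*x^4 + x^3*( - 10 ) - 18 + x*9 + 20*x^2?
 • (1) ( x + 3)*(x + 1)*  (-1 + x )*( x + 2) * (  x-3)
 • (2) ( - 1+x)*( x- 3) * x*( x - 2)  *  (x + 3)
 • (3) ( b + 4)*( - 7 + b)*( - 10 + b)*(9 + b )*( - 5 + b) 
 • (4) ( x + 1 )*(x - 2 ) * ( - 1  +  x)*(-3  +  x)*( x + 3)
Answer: 4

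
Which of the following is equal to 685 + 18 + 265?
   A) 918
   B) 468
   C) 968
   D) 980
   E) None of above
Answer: C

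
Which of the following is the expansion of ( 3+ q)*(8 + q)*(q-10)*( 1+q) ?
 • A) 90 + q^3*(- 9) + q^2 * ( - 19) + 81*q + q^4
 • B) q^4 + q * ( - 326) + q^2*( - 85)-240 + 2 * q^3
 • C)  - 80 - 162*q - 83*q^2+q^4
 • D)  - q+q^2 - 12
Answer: B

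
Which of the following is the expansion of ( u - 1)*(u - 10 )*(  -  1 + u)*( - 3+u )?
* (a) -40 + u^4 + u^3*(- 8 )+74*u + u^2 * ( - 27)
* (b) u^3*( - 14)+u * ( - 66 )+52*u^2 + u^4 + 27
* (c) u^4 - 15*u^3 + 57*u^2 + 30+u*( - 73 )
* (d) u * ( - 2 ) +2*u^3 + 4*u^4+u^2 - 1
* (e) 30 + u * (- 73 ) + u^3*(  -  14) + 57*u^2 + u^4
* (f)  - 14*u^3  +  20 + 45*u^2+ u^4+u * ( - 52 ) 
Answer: c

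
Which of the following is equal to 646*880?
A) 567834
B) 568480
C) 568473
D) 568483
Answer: B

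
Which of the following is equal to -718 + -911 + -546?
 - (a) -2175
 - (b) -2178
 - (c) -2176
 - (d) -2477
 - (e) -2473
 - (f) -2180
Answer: a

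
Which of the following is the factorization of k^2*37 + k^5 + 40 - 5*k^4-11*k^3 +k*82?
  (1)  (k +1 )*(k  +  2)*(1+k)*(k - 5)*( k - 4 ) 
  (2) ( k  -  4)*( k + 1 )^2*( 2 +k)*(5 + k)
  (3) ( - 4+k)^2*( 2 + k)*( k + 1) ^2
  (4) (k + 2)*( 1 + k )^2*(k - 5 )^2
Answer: 1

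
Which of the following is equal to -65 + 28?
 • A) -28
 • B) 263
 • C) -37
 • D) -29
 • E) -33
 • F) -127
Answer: C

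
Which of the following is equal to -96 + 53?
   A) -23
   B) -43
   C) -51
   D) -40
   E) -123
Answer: B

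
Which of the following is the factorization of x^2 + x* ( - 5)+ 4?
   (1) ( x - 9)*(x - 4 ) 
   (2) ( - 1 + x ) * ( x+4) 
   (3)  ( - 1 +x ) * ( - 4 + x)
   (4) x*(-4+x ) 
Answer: 3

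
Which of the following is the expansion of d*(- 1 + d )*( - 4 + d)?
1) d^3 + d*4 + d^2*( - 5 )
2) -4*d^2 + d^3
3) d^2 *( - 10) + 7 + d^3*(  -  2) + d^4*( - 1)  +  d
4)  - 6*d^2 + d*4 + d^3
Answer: 1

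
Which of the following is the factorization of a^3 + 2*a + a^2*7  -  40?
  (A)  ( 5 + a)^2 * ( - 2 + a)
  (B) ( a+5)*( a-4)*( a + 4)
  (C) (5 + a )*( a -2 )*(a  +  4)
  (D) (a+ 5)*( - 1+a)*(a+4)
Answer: C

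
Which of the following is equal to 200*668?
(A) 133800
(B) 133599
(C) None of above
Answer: C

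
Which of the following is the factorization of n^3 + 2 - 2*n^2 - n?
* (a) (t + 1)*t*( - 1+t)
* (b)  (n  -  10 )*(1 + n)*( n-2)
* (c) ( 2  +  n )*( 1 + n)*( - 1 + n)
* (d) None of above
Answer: d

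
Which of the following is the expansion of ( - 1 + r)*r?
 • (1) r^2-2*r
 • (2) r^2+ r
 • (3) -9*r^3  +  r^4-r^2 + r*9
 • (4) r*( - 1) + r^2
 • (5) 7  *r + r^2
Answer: 4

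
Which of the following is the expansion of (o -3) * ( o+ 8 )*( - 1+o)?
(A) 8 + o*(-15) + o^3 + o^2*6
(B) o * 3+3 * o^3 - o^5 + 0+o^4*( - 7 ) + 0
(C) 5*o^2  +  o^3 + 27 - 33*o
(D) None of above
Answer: D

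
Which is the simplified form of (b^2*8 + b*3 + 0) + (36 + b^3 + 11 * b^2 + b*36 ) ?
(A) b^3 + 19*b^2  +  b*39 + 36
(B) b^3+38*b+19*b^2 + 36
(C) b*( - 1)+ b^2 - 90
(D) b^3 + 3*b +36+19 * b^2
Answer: A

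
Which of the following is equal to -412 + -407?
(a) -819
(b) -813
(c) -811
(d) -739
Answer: a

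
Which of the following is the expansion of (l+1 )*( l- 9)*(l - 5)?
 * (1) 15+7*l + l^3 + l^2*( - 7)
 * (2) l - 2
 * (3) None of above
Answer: 3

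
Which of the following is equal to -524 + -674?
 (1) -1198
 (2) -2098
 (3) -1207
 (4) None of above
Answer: 1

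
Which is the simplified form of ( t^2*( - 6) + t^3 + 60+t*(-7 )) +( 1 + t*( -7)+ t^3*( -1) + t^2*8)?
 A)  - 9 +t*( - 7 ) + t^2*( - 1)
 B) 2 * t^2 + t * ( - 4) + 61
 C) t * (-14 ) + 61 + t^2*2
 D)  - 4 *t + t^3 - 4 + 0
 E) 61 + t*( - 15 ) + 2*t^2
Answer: C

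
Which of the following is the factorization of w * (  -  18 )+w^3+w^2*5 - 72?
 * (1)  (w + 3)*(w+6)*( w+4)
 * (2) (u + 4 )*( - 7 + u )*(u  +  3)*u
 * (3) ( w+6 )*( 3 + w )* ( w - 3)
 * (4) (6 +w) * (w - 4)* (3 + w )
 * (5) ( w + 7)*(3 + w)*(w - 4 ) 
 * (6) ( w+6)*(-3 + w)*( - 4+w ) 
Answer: 4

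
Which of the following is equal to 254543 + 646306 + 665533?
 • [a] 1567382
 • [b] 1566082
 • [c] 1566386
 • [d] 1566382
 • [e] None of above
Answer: d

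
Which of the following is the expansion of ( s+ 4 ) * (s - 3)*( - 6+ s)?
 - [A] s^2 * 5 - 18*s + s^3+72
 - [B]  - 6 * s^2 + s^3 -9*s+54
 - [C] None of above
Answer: C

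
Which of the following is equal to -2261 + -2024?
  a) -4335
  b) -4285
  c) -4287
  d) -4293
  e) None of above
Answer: b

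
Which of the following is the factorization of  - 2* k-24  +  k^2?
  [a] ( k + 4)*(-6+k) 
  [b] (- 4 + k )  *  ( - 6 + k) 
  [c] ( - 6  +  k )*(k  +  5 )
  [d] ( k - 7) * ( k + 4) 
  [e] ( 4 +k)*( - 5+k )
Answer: a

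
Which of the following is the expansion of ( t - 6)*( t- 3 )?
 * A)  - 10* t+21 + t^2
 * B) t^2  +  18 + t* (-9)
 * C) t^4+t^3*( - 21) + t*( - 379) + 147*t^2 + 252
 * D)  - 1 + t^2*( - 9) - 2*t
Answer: B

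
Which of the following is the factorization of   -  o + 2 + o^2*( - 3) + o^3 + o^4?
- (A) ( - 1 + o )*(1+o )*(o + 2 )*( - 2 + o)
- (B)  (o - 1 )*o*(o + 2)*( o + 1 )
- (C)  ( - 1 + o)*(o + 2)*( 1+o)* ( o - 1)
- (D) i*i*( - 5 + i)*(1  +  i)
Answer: C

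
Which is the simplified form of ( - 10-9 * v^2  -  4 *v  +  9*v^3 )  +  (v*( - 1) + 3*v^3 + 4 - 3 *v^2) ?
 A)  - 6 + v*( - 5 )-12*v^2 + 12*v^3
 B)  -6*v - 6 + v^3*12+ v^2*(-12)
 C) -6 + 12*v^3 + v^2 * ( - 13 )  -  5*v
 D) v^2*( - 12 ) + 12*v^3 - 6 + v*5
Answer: A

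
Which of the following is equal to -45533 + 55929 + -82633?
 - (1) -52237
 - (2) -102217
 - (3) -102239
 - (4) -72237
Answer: 4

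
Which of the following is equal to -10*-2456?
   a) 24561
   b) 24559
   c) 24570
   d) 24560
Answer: d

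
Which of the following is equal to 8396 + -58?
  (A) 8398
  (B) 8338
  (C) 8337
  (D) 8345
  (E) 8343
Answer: B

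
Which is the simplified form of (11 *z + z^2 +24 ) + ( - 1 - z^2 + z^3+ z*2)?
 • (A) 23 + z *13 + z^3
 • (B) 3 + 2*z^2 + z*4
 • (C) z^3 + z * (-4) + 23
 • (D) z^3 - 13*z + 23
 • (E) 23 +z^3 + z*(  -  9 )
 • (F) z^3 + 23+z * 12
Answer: A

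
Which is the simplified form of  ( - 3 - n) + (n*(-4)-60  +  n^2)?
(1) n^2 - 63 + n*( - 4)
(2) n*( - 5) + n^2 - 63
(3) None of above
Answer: 2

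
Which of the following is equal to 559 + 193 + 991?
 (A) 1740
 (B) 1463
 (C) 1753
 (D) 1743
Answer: D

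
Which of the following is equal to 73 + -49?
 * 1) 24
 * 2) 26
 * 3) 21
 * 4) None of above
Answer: 1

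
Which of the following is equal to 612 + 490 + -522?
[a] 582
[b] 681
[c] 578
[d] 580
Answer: d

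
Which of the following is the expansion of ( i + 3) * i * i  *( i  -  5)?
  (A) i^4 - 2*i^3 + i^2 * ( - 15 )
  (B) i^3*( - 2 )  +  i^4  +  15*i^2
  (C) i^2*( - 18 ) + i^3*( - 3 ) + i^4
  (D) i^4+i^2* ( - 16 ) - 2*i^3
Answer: A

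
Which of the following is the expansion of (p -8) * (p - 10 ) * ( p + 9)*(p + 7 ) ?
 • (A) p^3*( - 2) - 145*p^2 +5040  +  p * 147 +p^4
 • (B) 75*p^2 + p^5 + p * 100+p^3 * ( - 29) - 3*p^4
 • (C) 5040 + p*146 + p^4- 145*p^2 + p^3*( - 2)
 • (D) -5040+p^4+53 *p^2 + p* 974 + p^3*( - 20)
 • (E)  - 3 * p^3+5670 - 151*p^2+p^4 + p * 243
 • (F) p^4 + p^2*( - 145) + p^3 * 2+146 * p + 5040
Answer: C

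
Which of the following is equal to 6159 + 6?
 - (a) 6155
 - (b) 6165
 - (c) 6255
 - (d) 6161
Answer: b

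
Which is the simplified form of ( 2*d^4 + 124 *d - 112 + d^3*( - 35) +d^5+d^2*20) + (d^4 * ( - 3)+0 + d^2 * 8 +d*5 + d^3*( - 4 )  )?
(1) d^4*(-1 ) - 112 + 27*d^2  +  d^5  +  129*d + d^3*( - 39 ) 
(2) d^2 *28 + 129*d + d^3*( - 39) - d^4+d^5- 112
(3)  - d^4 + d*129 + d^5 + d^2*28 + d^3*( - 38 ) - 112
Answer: 2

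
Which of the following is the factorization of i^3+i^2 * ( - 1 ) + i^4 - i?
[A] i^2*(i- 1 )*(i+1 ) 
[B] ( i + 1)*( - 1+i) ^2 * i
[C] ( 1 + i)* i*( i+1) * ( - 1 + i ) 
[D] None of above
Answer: C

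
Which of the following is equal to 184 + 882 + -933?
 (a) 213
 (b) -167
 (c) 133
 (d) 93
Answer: c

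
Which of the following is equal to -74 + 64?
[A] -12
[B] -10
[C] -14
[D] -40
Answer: B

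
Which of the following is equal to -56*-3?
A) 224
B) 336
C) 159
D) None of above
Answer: D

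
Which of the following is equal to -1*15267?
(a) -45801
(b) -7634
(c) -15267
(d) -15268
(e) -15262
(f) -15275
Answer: c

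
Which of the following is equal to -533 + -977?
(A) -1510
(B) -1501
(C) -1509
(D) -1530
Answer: A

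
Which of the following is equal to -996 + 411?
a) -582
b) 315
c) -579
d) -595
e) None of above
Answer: e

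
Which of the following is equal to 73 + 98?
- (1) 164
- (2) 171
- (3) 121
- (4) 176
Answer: 2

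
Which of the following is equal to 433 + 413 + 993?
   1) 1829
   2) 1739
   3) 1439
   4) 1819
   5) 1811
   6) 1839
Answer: 6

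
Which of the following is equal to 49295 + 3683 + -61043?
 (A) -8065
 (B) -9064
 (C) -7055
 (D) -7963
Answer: A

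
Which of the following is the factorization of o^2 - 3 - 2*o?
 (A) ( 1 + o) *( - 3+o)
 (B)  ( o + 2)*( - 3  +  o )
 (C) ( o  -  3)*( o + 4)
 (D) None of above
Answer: A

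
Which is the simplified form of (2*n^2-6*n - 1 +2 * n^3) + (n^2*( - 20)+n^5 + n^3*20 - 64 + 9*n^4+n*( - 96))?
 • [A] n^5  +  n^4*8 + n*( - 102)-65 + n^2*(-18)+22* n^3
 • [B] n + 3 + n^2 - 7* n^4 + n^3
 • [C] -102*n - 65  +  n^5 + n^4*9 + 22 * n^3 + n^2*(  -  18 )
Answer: C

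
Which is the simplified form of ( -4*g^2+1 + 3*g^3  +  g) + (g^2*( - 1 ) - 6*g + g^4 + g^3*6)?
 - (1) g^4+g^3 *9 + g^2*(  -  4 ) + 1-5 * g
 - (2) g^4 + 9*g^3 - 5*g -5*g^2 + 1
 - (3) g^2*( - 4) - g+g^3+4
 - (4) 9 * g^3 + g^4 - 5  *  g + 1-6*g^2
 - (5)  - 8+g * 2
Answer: 2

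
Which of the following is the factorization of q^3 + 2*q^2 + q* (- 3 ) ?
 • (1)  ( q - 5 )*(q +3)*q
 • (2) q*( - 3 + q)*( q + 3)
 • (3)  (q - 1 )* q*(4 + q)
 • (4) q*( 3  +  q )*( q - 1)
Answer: 4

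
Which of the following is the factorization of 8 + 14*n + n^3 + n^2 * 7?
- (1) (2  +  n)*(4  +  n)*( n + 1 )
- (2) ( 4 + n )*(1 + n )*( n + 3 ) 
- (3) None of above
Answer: 1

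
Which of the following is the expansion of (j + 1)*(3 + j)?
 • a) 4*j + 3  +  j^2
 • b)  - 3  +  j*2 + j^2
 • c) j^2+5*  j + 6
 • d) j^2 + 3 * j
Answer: a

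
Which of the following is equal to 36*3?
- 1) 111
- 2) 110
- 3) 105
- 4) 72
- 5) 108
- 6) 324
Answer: 5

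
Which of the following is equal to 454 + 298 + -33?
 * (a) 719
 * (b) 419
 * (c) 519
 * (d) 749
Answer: a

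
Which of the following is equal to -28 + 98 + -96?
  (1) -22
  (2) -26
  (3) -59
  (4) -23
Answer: 2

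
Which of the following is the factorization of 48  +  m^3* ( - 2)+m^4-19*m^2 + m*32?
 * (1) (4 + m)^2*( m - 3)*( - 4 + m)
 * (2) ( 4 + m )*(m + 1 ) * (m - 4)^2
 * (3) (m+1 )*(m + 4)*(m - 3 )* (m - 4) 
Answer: 3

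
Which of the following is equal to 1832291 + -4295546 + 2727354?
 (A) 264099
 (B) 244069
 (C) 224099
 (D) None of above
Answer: A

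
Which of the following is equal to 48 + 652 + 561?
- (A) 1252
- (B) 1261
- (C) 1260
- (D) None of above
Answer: B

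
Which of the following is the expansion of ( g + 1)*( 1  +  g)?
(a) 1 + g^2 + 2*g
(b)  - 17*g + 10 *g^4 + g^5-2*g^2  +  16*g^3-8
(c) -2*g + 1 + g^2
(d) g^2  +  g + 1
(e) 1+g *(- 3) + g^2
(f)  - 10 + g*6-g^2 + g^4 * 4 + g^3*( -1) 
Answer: a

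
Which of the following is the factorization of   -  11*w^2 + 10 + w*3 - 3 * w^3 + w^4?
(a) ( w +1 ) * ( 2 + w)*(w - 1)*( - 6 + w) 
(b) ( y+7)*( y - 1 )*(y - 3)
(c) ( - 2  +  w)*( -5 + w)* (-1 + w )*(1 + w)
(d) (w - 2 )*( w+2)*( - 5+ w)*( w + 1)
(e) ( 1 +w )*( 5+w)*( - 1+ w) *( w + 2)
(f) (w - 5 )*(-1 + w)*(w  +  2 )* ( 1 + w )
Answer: f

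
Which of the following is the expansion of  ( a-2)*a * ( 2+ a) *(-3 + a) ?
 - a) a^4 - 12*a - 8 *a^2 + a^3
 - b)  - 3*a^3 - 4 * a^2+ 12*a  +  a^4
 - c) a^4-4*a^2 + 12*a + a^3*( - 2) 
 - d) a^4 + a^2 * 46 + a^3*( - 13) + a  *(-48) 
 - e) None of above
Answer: b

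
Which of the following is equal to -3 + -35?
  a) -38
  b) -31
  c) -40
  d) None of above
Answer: a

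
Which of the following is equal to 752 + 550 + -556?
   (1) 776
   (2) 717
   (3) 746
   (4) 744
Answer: 3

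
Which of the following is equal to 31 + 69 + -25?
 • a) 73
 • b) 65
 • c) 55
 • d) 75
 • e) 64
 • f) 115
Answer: d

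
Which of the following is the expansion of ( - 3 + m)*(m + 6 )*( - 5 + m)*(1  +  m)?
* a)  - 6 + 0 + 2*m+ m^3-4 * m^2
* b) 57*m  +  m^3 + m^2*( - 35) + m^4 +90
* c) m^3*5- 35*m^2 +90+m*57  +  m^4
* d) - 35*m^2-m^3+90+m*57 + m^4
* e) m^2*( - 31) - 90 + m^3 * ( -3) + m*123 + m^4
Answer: d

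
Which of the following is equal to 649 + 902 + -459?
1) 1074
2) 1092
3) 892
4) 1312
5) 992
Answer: 2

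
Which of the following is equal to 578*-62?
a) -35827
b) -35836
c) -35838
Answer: b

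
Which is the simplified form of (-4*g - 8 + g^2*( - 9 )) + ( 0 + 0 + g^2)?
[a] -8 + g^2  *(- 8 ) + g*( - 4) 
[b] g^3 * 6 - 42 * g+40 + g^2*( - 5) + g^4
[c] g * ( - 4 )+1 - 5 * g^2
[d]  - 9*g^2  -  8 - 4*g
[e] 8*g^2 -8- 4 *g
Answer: a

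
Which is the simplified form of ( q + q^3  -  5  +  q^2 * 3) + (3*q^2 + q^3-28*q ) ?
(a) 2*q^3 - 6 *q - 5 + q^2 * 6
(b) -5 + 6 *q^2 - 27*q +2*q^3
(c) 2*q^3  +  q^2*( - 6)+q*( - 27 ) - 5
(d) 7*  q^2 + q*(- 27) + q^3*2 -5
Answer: b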